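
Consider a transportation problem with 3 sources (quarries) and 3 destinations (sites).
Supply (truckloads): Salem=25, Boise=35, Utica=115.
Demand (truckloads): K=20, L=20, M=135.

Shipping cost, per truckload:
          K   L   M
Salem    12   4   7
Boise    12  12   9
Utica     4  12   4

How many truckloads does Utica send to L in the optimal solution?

The minimum-cost plan:
  Salem to L: 20 × 4 = 80
  Salem to M: 5 × 7 = 35
  Boise to M: 35 × 9 = 315
  Utica to K: 20 × 4 = 80
  Utica to M: 95 × 4 = 380
Total cost = 890.
The route Utica→L is not used.

0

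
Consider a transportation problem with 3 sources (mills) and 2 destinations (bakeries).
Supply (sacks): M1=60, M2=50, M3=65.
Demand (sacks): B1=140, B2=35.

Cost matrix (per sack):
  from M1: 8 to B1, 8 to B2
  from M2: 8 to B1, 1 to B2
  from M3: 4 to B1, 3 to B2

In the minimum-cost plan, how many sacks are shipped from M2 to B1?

15

The minimum-cost plan:
  M1 to B1: 60 × 8 = 480
  M2 to B1: 15 × 8 = 120
  M2 to B2: 35 × 1 = 35
  M3 to B1: 65 × 4 = 260
Total cost = 895.
So M2→B1 carries 15 sacks.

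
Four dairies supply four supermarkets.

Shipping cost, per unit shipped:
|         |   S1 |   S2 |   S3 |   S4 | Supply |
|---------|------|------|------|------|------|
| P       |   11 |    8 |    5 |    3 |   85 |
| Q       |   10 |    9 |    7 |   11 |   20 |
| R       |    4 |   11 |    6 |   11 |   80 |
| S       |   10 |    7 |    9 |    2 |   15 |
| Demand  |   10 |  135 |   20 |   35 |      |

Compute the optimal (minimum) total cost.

1500

One minimum-cost allocation:
  P to S2: 65 × 8 = 520
  P to S4: 20 × 3 = 60
  Q to S2: 20 × 9 = 180
  R to S1: 10 × 4 = 40
  R to S2: 50 × 11 = 550
  R to S3: 20 × 6 = 120
  S to S4: 15 × 2 = 30
Total = 520 + 60 + 180 + 40 + 550 + 120 + 30 = 1500.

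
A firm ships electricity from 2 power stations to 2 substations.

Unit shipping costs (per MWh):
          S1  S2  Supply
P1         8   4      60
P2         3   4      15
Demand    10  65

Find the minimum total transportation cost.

290

An optimal shipping plan:
  P1–S2: 60 MWh
  P2–S1: 10 MWh
  P2–S2: 5 MWh
Total cost = 290.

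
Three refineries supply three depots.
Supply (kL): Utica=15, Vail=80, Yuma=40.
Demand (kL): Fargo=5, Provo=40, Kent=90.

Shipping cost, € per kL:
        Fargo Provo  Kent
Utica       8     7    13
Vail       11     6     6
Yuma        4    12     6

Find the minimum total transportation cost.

A cheapest plan:
  Utica to Provo: 15 × €7 = €105
  Vail to Provo: 25 × €6 = €150
  Vail to Kent: 55 × €6 = €330
  Yuma to Fargo: 5 × €4 = €20
  Yuma to Kent: 35 × €6 = €210
Total = 105 + 150 + 330 + 20 + 210 = €815.
(Supply check: Utica ships 15; Vail ships 80; Yuma ships 40.)

815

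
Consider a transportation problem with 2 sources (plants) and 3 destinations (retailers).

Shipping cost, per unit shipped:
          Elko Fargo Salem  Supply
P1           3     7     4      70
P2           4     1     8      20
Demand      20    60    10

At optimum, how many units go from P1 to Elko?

Solving gives:
  P1–Elko: 20 × 3 = 60
  P1–Fargo: 40 × 7 = 280
  P1–Salem: 10 × 4 = 40
  P2–Fargo: 20 × 1 = 20
Total cost = 400.
So P1→Elko carries 20 units.

20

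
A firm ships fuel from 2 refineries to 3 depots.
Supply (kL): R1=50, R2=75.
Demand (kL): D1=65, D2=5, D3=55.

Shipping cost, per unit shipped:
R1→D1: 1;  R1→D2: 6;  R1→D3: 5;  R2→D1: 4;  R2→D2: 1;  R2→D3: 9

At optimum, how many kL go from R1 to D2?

Optimal shipments:
  R1->D3: 50 × 5 = 250
  R2->D1: 65 × 4 = 260
  R2->D2: 5 × 1 = 5
  R2->D3: 5 × 9 = 45
Total cost = 560.
The route R1→D2 is not used.

0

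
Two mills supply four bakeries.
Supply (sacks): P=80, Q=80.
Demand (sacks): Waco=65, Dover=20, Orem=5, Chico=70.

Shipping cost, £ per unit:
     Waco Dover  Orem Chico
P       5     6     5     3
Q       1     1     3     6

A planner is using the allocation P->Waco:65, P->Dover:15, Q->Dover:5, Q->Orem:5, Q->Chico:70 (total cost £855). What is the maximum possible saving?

Current plan cost = 65·5 + 15·6 + 5·1 + 5·3 + 70·6 = £855.
Optimal plan:
  P->Waco: 5 × £5 = £25
  P->Orem: 5 × £5 = £25
  P->Chico: 70 × £3 = £210
  Q->Waco: 60 × £1 = £60
  Q->Dover: 20 × £1 = £20
Optimal cost = £340.
Saving = 855 − 340 = £515.

515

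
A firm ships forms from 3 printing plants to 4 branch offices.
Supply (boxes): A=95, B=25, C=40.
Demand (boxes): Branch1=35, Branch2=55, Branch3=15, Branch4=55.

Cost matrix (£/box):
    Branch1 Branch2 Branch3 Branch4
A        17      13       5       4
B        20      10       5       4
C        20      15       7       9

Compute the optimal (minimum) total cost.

1610

Optimal allocation:
  A→Branch1: 35 boxes
  A→Branch2: 5 boxes
  A→Branch4: 55 boxes
  B→Branch2: 25 boxes
  C→Branch2: 25 boxes
  C→Branch3: 15 boxes
Total cost = £1610.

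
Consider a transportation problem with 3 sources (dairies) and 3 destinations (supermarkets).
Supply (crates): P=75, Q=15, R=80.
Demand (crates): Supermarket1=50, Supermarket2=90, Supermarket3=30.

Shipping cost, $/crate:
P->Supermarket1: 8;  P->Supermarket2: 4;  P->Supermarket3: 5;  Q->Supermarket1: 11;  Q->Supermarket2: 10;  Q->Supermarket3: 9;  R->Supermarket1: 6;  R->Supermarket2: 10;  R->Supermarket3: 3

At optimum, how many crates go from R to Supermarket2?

0

Solving gives:
  P to Supermarket2: 75 × $4 = $300
  Q to Supermarket2: 15 × $10 = $150
  R to Supermarket1: 50 × $6 = $300
  R to Supermarket3: 30 × $3 = $90
Total cost = $840.
The route R→Supermarket2 is not used.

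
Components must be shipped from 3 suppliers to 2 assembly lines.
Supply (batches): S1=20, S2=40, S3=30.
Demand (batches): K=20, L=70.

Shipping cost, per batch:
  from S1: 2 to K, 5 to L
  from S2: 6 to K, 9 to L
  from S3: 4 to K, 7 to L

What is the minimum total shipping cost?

An optimal shipping plan:
  S1→L: 20 × 5 = 100
  S2→K: 20 × 6 = 120
  S2→L: 20 × 9 = 180
  S3→L: 30 × 7 = 210
Total = 100 + 120 + 180 + 210 = 610.

610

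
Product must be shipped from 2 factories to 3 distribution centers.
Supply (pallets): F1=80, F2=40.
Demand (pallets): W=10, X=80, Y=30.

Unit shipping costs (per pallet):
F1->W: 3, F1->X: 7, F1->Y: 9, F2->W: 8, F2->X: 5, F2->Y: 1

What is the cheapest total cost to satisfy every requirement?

A cheapest plan:
  F1→W: 10 pallets
  F1→X: 70 pallets
  F2→X: 10 pallets
  F2→Y: 30 pallets
Total cost = 600.

600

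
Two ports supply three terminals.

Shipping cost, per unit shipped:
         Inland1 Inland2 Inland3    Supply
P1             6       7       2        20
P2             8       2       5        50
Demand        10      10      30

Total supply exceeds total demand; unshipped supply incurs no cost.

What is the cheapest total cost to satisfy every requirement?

190

A cheapest plan:
  P1–Inland3: 20 TEU
  P2–Inland1: 10 TEU
  P2–Inland2: 10 TEU
  P2–Inland3: 10 TEU
Total cost = 190.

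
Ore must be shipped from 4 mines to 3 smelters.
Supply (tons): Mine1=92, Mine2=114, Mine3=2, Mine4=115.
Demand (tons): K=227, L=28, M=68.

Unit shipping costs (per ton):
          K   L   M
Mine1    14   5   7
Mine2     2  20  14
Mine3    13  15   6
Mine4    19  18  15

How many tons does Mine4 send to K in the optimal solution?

Optimal shipments:
  Mine1 to L: 28 tons
  Mine1 to M: 64 tons
  Mine2 to K: 114 tons
  Mine3 to M: 2 tons
  Mine4 to K: 113 tons
  Mine4 to M: 2 tons
Total cost = 3005.
So Mine4→K carries 113 tons.

113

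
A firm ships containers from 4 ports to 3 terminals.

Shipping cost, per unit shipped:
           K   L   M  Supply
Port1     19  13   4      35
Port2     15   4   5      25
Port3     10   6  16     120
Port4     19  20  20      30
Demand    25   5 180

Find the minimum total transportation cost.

2585

A cheapest plan:
  Port1 to M: 35 × 4 = 140
  Port2 to M: 25 × 5 = 125
  Port3 to K: 25 × 10 = 250
  Port3 to L: 5 × 6 = 30
  Port3 to M: 90 × 16 = 1440
  Port4 to M: 30 × 20 = 600
Total = 140 + 125 + 250 + 30 + 1440 + 600 = 2585.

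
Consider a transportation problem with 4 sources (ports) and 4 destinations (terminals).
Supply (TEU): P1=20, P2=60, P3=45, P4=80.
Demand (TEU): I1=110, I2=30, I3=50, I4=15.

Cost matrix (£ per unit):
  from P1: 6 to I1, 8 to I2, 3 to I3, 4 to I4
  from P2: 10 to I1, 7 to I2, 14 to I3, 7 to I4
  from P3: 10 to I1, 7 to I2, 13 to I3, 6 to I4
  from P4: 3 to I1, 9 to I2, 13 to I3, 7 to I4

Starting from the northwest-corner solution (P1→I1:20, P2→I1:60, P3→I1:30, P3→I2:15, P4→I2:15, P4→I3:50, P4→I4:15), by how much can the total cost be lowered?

725

Current plan cost = 20·6 + 60·10 + 30·10 + 15·7 + 15·9 + 50·13 + 15·7 = £2015.
Optimal plan:
  P1–I3: 20 TEU
  P2–I1: 30 TEU
  P2–I2: 30 TEU
  P3–I3: 30 TEU
  P3–I4: 15 TEU
  P4–I1: 80 TEU
Optimal cost = £1290.
Saving = 2015 − 1290 = £725.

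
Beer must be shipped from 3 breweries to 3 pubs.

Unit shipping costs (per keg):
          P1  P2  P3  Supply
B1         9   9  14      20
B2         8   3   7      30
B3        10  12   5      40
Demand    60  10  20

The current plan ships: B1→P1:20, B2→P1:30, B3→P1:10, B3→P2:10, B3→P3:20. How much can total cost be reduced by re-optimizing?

70

Current plan cost = 20·9 + 30·8 + 10·10 + 10·12 + 20·5 = 740.
Optimal plan:
  B1–P1: 20 × 9 = 180
  B2–P1: 20 × 8 = 160
  B2–P2: 10 × 3 = 30
  B3–P1: 20 × 10 = 200
  B3–P3: 20 × 5 = 100
Optimal cost = 670.
Saving = 740 − 670 = 70.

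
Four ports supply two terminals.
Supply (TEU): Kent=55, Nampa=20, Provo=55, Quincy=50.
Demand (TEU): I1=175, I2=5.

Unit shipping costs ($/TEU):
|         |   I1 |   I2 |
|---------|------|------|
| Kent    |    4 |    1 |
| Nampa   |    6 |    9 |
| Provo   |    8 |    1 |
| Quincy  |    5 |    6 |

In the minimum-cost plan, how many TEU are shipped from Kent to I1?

Optimal shipments:
  Kent to I1: 55 × $4 = $220
  Nampa to I1: 20 × $6 = $120
  Provo to I1: 50 × $8 = $400
  Provo to I2: 5 × $1 = $5
  Quincy to I1: 50 × $5 = $250
Total cost = $995.
So Kent→I1 carries 55 TEU.

55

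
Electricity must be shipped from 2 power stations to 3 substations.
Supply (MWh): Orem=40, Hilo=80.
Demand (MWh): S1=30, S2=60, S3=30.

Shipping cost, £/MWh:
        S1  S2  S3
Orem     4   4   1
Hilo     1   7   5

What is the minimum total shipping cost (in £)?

450

A cheapest plan:
  Orem to S2: 10 × £4 = £40
  Orem to S3: 30 × £1 = £30
  Hilo to S1: 30 × £1 = £30
  Hilo to S2: 50 × £7 = £350
Total = 40 + 30 + 30 + 350 = £450.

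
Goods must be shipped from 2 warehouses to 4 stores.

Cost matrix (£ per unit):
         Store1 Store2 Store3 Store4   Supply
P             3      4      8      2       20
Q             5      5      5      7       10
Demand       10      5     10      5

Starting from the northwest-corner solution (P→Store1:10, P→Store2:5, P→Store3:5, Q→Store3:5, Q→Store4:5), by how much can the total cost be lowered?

40

Current plan cost = 10·3 + 5·4 + 5·8 + 5·5 + 5·7 = £150.
Optimal plan:
  P->Store1: 10 × £3 = £30
  P->Store2: 5 × £4 = £20
  P->Store4: 5 × £2 = £10
  Q->Store3: 10 × £5 = £50
Optimal cost = £110.
Saving = 150 − 110 = £40.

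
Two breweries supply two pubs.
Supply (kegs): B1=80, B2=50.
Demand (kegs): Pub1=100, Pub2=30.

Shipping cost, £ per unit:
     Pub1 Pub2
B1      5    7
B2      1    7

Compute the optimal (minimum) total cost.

510

One minimum-cost allocation:
  B1–Pub1: 50 × £5 = £250
  B1–Pub2: 30 × £7 = £210
  B2–Pub1: 50 × £1 = £50
Total = 250 + 210 + 50 = £510.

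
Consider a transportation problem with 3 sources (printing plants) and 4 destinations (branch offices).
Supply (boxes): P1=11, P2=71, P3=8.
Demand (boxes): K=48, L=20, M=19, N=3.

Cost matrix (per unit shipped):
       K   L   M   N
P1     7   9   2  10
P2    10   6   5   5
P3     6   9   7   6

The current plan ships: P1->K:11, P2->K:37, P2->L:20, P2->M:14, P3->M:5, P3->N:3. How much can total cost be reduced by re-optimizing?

45

Current plan cost = 11·7 + 37·10 + 20·6 + 14·5 + 5·7 + 3·6 = 690.
Optimal plan:
  P1–M: 11 × 2 = 22
  P2–K: 40 × 10 = 400
  P2–L: 20 × 6 = 120
  P2–M: 8 × 5 = 40
  P2–N: 3 × 5 = 15
  P3–K: 8 × 6 = 48
Optimal cost = 645.
Saving = 690 − 645 = 45.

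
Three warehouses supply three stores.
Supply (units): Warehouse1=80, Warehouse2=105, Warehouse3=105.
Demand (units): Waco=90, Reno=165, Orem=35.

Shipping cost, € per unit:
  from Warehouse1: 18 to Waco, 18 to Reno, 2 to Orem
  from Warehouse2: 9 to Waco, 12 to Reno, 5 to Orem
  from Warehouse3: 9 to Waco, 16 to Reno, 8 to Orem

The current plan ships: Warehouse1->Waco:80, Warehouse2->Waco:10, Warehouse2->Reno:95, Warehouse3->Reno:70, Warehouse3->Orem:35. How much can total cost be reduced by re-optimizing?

880

Current plan cost = 80·18 + 10·9 + 95·12 + 70·16 + 35·8 = €4070.
Optimal plan:
  Warehouse1–Reno: 45 × €18 = €810
  Warehouse1–Orem: 35 × €2 = €70
  Warehouse2–Reno: 105 × €12 = €1260
  Warehouse3–Waco: 90 × €9 = €810
  Warehouse3–Reno: 15 × €16 = €240
Optimal cost = €3190.
Saving = 4070 − 3190 = €880.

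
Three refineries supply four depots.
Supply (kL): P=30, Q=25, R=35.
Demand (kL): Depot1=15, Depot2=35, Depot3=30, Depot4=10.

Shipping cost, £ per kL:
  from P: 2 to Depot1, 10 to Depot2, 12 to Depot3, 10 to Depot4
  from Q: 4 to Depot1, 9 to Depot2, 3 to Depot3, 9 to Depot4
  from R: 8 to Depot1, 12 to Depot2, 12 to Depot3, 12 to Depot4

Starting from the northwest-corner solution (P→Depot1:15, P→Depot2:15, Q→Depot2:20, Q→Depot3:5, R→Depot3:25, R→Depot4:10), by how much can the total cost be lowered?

120

Current plan cost = 15·2 + 15·10 + 20·9 + 5·3 + 25·12 + 10·12 = £795.
Optimal plan:
  P–Depot1: 15 kL
  P–Depot2: 15 kL
  Q–Depot3: 25 kL
  R–Depot2: 20 kL
  R–Depot3: 5 kL
  R–Depot4: 10 kL
Optimal cost = £675.
Saving = 795 − 675 = £120.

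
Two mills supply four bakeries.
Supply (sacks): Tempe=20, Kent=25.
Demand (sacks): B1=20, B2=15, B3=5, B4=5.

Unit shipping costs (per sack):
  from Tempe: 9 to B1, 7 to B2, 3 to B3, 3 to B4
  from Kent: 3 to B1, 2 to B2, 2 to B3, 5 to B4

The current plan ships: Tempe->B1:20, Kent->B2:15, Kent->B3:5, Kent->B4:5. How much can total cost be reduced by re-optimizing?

75

Current plan cost = 20·9 + 15·2 + 5·2 + 5·5 = 245.
Optimal plan:
  Tempe->B2: 10 × 7 = 70
  Tempe->B3: 5 × 3 = 15
  Tempe->B4: 5 × 3 = 15
  Kent->B1: 20 × 3 = 60
  Kent->B2: 5 × 2 = 10
Optimal cost = 170.
Saving = 245 − 170 = 75.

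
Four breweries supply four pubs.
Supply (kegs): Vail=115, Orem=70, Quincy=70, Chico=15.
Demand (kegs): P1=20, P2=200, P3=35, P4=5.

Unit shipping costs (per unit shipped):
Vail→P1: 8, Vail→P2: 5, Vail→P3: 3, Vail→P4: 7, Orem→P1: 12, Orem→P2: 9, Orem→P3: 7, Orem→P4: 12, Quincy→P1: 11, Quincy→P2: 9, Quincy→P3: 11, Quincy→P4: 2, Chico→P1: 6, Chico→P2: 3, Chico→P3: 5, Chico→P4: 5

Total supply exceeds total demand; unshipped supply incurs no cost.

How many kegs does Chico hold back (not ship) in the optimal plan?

0

Minimum-cost shipments:
  Vail–P2: 80 × 5 = 400
  Vail–P3: 35 × 3 = 105
  Orem–P2: 70 × 9 = 630
  Quincy–P1: 20 × 11 = 220
  Quincy–P2: 35 × 9 = 315
  Quincy–P4: 5 × 2 = 10
  Chico–P2: 15 × 3 = 45
Total cost = 1725.
Chico ships 15 of its 15, leaving 0.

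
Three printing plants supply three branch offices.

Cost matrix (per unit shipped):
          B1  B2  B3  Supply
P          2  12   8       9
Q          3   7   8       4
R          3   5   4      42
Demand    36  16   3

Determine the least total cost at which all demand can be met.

A cheapest plan:
  P->B1: 9 boxes
  Q->B1: 4 boxes
  R->B1: 23 boxes
  R->B2: 16 boxes
  R->B3: 3 boxes
Total cost = 191.
(Supply check: P ships 9; Q ships 4; R ships 42.)

191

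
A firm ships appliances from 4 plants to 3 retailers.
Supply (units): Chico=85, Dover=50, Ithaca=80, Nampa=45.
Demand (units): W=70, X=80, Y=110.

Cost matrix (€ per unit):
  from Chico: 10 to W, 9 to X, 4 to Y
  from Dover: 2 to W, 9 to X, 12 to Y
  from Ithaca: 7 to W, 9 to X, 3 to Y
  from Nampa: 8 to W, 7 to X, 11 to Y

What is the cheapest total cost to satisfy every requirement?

1250

One minimum-cost allocation:
  Chico→X: 35 × €9 = €315
  Chico→Y: 50 × €4 = €200
  Dover→W: 50 × €2 = €100
  Ithaca→W: 20 × €7 = €140
  Ithaca→Y: 60 × €3 = €180
  Nampa→X: 45 × €7 = €315
Total = 315 + 200 + 100 + 140 + 180 + 315 = €1250.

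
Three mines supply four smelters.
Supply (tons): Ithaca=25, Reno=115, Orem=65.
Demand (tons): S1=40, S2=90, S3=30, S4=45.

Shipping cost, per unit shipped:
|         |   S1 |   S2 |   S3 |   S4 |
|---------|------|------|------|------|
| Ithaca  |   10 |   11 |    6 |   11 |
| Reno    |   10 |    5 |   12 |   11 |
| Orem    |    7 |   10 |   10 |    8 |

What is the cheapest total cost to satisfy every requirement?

1360

Optimal allocation:
  Ithaca→S3: 25 × 6 = 150
  Reno→S1: 20 × 10 = 200
  Reno→S2: 90 × 5 = 450
  Reno→S3: 5 × 12 = 60
  Orem→S1: 20 × 7 = 140
  Orem→S4: 45 × 8 = 360
Total = 150 + 200 + 450 + 60 + 140 + 360 = 1360.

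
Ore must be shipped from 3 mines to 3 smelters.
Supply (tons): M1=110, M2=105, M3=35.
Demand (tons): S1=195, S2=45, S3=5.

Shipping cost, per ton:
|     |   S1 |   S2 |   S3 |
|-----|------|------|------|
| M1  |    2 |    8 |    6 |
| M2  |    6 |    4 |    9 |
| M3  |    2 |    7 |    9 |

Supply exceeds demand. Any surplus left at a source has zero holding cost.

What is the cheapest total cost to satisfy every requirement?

815

An optimal shipping plan:
  M1->S1: 110 × 2 = 220
  M2->S1: 50 × 6 = 300
  M2->S2: 45 × 4 = 180
  M2->S3: 5 × 9 = 45
  M3->S1: 35 × 2 = 70
Total = 220 + 300 + 180 + 45 + 70 = 815.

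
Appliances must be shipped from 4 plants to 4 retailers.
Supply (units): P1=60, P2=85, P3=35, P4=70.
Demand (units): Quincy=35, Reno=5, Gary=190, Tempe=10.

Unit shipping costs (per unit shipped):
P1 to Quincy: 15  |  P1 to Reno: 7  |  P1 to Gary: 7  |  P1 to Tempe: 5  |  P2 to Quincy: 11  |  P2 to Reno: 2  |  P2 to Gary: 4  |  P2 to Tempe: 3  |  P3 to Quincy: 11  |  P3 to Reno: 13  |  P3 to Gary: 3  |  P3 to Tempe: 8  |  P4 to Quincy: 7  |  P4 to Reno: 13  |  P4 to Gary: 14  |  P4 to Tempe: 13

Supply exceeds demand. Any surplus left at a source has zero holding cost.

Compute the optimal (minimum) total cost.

1430

An optimal shipping plan:
  P1→Gary: 50 units
  P1→Tempe: 10 units
  P2→Reno: 5 units
  P2→Gary: 80 units
  P3→Gary: 35 units
  P4→Quincy: 35 units
  P4→Gary: 25 units
Total cost = 1430.
(Supply check: P1 ships 60; P2 ships 85; P3 ships 35; P4 ships 60.)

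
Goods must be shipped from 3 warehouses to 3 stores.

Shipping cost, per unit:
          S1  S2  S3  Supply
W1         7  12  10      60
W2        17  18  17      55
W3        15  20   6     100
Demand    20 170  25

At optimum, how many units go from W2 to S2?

55

Solving gives:
  W1->S2: 60 units
  W2->S2: 55 units
  W3->S1: 20 units
  W3->S2: 55 units
  W3->S3: 25 units
Total cost = 3260.
So W2→S2 carries 55 units.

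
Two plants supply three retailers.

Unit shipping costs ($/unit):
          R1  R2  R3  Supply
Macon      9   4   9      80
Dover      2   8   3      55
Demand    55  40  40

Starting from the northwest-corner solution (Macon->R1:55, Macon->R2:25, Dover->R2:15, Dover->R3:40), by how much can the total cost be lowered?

Current plan cost = 55·9 + 25·4 + 15·8 + 40·3 = $835.
Optimal plan:
  Macon→R2: 40 × $4 = $160
  Macon→R3: 40 × $9 = $360
  Dover→R1: 55 × $2 = $110
Optimal cost = $630.
Saving = 835 − 630 = $205.

205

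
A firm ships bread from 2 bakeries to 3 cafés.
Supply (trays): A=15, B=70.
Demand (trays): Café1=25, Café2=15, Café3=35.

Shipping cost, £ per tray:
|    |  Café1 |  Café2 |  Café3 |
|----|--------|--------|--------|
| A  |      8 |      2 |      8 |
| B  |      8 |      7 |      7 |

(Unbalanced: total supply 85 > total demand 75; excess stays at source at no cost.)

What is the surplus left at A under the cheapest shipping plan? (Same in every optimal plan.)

An optimal plan:
  A to Café2: 15 × £2 = £30
  B to Café1: 25 × £8 = £200
  B to Café3: 35 × £7 = £245
Total cost = £475.
A ships 15 of its 15, leaving 0.

0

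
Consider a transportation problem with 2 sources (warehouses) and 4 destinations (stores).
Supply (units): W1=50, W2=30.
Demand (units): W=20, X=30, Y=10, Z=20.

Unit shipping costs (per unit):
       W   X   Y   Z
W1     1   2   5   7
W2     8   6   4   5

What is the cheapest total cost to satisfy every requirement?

220

A cheapest plan:
  W1->W: 20 × 1 = 20
  W1->X: 30 × 2 = 60
  W2->Y: 10 × 4 = 40
  W2->Z: 20 × 5 = 100
Total = 20 + 60 + 40 + 100 = 220.
(Supply check: W1 ships 50; W2 ships 30.)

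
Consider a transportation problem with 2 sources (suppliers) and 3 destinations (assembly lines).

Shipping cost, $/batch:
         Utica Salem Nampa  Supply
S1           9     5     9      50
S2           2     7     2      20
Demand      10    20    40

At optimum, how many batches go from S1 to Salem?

Solving gives:
  S1->Utica: 10 × $9 = $90
  S1->Salem: 20 × $5 = $100
  S1->Nampa: 20 × $9 = $180
  S2->Nampa: 20 × $2 = $40
Total cost = $410.
So S1→Salem carries 20 batches.

20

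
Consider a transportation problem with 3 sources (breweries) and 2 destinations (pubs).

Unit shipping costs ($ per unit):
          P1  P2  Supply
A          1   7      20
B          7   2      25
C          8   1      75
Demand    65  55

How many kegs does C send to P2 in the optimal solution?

55

The minimum-cost plan:
  A–P1: 20 × $1 = $20
  B–P1: 25 × $7 = $175
  C–P1: 20 × $8 = $160
  C–P2: 55 × $1 = $55
Total cost = $410.
So C→P2 carries 55 kegs.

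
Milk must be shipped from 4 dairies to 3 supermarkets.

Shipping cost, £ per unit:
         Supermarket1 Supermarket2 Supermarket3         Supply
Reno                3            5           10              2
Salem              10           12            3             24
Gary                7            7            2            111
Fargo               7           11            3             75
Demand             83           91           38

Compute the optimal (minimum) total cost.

1310

An optimal shipping plan:
  Reno to Supermarket1: 2 × £3 = £6
  Salem to Supermarket3: 24 × £3 = £72
  Gary to Supermarket1: 6 × £7 = £42
  Gary to Supermarket2: 91 × £7 = £637
  Gary to Supermarket3: 14 × £2 = £28
  Fargo to Supermarket1: 75 × £7 = £525
Total = 6 + 72 + 42 + 637 + 28 + 525 = £1310.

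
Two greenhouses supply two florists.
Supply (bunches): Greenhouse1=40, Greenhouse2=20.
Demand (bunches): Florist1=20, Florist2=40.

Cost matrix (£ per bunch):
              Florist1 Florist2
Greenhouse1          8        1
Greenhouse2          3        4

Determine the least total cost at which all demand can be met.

100

Optimal allocation:
  Greenhouse1 to Florist2: 40 × £1 = £40
  Greenhouse2 to Florist1: 20 × £3 = £60
Total = 40 + 60 = £100.
(Supply check: Greenhouse1 ships 40; Greenhouse2 ships 20.)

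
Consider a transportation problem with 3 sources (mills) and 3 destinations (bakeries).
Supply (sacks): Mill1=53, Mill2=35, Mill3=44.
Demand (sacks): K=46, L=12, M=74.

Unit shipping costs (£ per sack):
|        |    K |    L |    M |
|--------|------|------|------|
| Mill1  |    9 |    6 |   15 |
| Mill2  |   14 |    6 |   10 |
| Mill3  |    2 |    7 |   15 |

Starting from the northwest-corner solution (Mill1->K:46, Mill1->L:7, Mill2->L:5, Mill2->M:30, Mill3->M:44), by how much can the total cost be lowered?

333

Current plan cost = 46·9 + 7·6 + 5·6 + 30·10 + 44·15 = £1446.
Optimal plan:
  Mill1->K: 2 × £9 = £18
  Mill1->L: 12 × £6 = £72
  Mill1->M: 39 × £15 = £585
  Mill2->M: 35 × £10 = £350
  Mill3->K: 44 × £2 = £88
Optimal cost = £1113.
Saving = 1446 − 1113 = £333.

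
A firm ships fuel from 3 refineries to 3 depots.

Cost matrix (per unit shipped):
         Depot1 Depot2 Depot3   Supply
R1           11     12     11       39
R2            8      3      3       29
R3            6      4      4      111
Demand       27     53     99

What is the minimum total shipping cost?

960

A cheapest plan:
  R1–Depot1: 27 kL
  R1–Depot3: 12 kL
  R2–Depot3: 29 kL
  R3–Depot2: 53 kL
  R3–Depot3: 58 kL
Total cost = 960.
(Supply check: R1 ships 39; R2 ships 29; R3 ships 111.)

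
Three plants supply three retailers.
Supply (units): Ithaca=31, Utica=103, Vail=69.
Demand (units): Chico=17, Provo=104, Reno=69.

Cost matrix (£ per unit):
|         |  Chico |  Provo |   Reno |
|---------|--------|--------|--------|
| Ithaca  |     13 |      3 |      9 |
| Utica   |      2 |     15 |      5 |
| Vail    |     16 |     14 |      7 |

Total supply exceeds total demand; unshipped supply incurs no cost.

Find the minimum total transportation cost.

One minimum-cost allocation:
  Ithaca to Provo: 31 × £3 = £93
  Utica to Chico: 17 × £2 = £34
  Utica to Provo: 4 × £15 = £60
  Utica to Reno: 69 × £5 = £345
  Vail to Provo: 69 × £14 = £966
Total = 93 + 34 + 60 + 345 + 966 = £1498.

1498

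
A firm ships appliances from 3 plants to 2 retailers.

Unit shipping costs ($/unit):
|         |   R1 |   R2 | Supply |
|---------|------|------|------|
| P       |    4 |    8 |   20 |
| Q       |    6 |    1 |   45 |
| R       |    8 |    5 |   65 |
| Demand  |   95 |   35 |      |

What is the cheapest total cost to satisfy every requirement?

Optimal allocation:
  P→R1: 20 × $4 = $80
  Q→R1: 10 × $6 = $60
  Q→R2: 35 × $1 = $35
  R→R1: 65 × $8 = $520
Total = 80 + 60 + 35 + 520 = $695.
(Supply check: P ships 20; Q ships 45; R ships 65.)

695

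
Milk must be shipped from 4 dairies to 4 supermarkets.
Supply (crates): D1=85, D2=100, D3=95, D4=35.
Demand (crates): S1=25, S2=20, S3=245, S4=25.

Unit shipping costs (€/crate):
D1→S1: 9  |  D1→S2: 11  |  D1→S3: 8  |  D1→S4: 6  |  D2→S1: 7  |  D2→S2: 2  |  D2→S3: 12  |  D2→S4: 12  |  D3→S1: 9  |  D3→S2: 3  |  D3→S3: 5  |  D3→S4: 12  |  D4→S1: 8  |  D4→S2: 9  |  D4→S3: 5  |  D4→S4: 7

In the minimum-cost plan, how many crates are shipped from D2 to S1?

25

Optimal shipments:
  D1->S3: 60 × €8 = €480
  D1->S4: 25 × €6 = €150
  D2->S1: 25 × €7 = €175
  D2->S2: 20 × €2 = €40
  D2->S3: 55 × €12 = €660
  D3->S3: 95 × €5 = €475
  D4->S3: 35 × €5 = €175
Total cost = €2155.
So D2→S1 carries 25 crates.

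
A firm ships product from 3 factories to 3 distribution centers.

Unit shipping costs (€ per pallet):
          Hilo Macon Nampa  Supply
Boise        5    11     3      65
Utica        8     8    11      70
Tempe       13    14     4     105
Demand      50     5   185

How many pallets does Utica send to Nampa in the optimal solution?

Solving gives:
  Boise->Nampa: 65 × €3 = €195
  Utica->Hilo: 50 × €8 = €400
  Utica->Macon: 5 × €8 = €40
  Utica->Nampa: 15 × €11 = €165
  Tempe->Nampa: 105 × €4 = €420
Total cost = €1220.
So Utica→Nampa carries 15 pallets.

15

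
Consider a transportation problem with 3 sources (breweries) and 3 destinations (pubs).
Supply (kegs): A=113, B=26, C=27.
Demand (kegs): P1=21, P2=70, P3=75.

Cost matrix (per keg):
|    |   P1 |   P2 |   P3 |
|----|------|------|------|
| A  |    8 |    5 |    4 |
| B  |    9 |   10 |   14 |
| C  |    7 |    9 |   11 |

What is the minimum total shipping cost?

951

A cheapest plan:
  A–P2: 38 kegs
  A–P3: 75 kegs
  B–P2: 26 kegs
  C–P1: 21 kegs
  C–P2: 6 kegs
Total cost = 951.
(Supply check: A ships 113; B ships 26; C ships 27.)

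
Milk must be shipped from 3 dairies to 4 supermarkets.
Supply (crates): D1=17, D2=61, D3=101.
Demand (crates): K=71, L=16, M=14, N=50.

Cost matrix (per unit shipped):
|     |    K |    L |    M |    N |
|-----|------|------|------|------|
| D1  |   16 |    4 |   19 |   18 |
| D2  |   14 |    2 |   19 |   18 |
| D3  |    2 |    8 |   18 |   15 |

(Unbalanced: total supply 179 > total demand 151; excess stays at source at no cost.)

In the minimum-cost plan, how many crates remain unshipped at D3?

0

An optimal plan:
  D1->M: 14 crates
  D1->N: 3 crates
  D2->L: 16 crates
  D2->N: 17 crates
  D3->K: 71 crates
  D3->N: 30 crates
Total cost = 1250.
D3 ships 101 of its 101, leaving 0.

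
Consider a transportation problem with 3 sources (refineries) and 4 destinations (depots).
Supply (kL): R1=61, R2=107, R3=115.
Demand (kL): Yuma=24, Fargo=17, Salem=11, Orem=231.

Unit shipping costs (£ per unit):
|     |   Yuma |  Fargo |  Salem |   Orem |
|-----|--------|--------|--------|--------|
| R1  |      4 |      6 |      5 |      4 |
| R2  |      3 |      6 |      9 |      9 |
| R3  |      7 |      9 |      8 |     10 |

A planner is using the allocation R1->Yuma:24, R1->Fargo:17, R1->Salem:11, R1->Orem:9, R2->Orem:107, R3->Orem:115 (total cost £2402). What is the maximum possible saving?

262

Current plan cost = 24·4 + 17·6 + 11·5 + 9·4 + 107·9 + 115·10 = £2402.
Optimal plan:
  R1->Orem: 61 × £4 = £244
  R2->Yuma: 24 × £3 = £72
  R2->Fargo: 17 × £6 = £102
  R2->Orem: 66 × £9 = £594
  R3->Salem: 11 × £8 = £88
  R3->Orem: 104 × £10 = £1040
Optimal cost = £2140.
Saving = 2402 − 2140 = £262.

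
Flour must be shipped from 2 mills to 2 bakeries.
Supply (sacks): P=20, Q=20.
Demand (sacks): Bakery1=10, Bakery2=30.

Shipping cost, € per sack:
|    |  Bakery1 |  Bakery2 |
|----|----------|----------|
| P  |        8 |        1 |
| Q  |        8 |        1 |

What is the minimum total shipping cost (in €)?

A cheapest plan:
  P->Bakery2: 20 × €1 = €20
  Q->Bakery1: 10 × €8 = €80
  Q->Bakery2: 10 × €1 = €10
Total = 20 + 80 + 10 = €110.

110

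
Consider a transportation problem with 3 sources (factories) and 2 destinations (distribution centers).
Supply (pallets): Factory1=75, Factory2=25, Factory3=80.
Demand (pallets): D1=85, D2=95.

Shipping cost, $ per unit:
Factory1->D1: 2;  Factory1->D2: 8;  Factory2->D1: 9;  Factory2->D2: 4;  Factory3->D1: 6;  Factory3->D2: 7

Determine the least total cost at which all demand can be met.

Optimal allocation:
  Factory1→D1: 75 × $2 = $150
  Factory2→D2: 25 × $4 = $100
  Factory3→D1: 10 × $6 = $60
  Factory3→D2: 70 × $7 = $490
Total = 150 + 100 + 60 + 490 = $800.

800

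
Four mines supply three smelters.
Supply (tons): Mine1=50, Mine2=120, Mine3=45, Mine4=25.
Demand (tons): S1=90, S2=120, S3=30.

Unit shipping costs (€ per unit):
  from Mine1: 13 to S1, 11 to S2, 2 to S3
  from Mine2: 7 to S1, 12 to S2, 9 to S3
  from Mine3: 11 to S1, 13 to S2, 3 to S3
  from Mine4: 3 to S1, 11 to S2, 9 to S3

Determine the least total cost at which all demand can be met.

2025

An optimal shipping plan:
  Mine1–S2: 50 × €11 = €550
  Mine2–S1: 65 × €7 = €455
  Mine2–S2: 55 × €12 = €660
  Mine3–S2: 15 × €13 = €195
  Mine3–S3: 30 × €3 = €90
  Mine4–S1: 25 × €3 = €75
Total = 550 + 455 + 660 + 195 + 90 + 75 = €2025.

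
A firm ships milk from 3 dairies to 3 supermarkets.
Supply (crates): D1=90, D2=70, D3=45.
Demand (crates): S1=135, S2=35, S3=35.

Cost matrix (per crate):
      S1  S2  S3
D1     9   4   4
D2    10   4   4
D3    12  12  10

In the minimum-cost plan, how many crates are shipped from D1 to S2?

0

Solving gives:
  D1→S1: 90 × 9 = 810
  D2→S2: 35 × 4 = 140
  D2→S3: 35 × 4 = 140
  D3→S1: 45 × 12 = 540
Total cost = 1630.
The route D1→S2 is not used.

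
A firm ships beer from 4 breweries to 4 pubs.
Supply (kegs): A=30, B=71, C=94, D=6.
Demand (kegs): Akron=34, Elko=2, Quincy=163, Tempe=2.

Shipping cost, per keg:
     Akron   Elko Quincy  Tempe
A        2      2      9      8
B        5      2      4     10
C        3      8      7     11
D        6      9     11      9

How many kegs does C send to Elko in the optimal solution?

0

Solving gives:
  A–Akron: 28 × 2 = 56
  A–Elko: 2 × 2 = 4
  B–Quincy: 71 × 4 = 284
  C–Akron: 2 × 3 = 6
  C–Quincy: 92 × 7 = 644
  D–Akron: 4 × 6 = 24
  D–Tempe: 2 × 9 = 18
Total cost = 1036.
The route C→Elko is not used.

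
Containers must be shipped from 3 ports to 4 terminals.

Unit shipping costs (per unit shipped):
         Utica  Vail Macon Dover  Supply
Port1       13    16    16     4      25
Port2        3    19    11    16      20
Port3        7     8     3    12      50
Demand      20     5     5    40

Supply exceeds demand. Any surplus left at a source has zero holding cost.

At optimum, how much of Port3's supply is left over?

An optimal plan:
  Port1–Dover: 25 × 4 = 100
  Port2–Utica: 20 × 3 = 60
  Port3–Vail: 5 × 8 = 40
  Port3–Macon: 5 × 3 = 15
  Port3–Dover: 15 × 12 = 180
Total cost = 395.
Port3 ships 25 of its 50, leaving 25.

25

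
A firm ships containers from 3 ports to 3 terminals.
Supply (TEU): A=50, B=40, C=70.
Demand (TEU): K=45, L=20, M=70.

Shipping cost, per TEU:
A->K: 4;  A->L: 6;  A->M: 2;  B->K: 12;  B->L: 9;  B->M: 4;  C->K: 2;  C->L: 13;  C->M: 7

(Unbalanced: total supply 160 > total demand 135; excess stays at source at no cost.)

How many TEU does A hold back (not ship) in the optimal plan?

0

An optimal plan:
  A→L: 20 × 6 = 120
  A→M: 30 × 2 = 60
  B→M: 40 × 4 = 160
  C→K: 45 × 2 = 90
Total cost = 430.
A ships 50 of its 50, leaving 0.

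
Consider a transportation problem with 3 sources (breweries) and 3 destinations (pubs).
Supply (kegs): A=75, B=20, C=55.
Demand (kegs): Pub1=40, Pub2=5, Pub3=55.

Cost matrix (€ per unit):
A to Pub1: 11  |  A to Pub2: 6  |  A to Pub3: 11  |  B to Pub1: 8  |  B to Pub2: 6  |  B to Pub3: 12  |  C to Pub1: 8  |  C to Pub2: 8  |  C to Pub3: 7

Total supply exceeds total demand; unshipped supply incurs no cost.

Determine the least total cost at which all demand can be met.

795

Optimal allocation:
  A→Pub1: 20 × €11 = €220
  A→Pub2: 5 × €6 = €30
  B→Pub1: 20 × €8 = €160
  C→Pub3: 55 × €7 = €385
Total = 220 + 30 + 160 + 385 = €795.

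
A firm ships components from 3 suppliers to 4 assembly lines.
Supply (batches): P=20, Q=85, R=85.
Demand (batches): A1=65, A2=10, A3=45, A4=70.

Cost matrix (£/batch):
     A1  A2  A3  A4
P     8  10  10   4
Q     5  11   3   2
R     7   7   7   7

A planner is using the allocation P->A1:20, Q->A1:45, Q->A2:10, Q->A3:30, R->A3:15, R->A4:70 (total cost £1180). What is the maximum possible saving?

300

Current plan cost = 20·8 + 45·5 + 10·11 + 30·3 + 15·7 + 70·7 = £1180.
Optimal plan:
  P to A4: 20 × £4 = £80
  Q to A3: 35 × £3 = £105
  Q to A4: 50 × £2 = £100
  R to A1: 65 × £7 = £455
  R to A2: 10 × £7 = £70
  R to A3: 10 × £7 = £70
Optimal cost = £880.
Saving = 1180 − 880 = £300.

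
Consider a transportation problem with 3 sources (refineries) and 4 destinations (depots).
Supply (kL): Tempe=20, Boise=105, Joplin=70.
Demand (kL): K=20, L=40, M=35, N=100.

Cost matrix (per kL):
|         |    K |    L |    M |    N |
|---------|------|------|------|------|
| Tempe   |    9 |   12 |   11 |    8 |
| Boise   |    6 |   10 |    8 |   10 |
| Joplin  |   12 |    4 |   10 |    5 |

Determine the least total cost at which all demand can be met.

An optimal shipping plan:
  Tempe to N: 20 × 8 = 160
  Boise to K: 20 × 6 = 120
  Boise to M: 35 × 8 = 280
  Boise to N: 50 × 10 = 500
  Joplin to L: 40 × 4 = 160
  Joplin to N: 30 × 5 = 150
Total = 160 + 120 + 280 + 500 + 160 + 150 = 1370.

1370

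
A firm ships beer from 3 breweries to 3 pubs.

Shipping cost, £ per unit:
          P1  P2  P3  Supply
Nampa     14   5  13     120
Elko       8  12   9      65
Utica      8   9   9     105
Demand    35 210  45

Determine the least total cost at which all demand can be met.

Optimal allocation:
  Nampa→P2: 120 kegs
  Elko→P1: 20 kegs
  Elko→P3: 45 kegs
  Utica→P1: 15 kegs
  Utica→P2: 90 kegs
Total cost = £2095.

2095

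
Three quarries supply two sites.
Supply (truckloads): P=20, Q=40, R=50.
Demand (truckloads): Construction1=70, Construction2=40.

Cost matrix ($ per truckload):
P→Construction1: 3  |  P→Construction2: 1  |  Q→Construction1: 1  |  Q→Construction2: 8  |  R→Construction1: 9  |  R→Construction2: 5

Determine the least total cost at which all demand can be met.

An optimal shipping plan:
  P to Construction1: 20 × $3 = $60
  Q to Construction1: 40 × $1 = $40
  R to Construction1: 10 × $9 = $90
  R to Construction2: 40 × $5 = $200
Total = 60 + 40 + 90 + 200 = $390.
(Supply check: P ships 20; Q ships 40; R ships 50.)

390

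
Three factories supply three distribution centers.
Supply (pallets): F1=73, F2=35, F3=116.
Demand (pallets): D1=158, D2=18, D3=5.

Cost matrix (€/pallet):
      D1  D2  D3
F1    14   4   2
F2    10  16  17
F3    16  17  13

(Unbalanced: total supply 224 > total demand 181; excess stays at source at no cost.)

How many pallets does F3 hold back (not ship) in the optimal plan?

43

An optimal plan:
  F1->D1: 50 pallets
  F1->D2: 18 pallets
  F1->D3: 5 pallets
  F2->D1: 35 pallets
  F3->D1: 73 pallets
Total cost = €2300.
F3 ships 73 of its 116, leaving 43.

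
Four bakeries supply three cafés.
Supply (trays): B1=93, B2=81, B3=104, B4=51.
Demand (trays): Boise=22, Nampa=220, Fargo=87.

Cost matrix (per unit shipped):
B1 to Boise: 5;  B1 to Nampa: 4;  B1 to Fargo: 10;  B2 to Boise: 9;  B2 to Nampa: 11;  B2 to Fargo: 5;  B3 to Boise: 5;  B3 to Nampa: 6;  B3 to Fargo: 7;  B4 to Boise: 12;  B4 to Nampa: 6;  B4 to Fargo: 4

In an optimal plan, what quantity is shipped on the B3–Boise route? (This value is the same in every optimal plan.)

Solving gives:
  B1->Nampa: 93 × 4 = 372
  B2->Fargo: 81 × 5 = 405
  B3->Boise: 22 × 5 = 110
  B3->Nampa: 82 × 6 = 492
  B4->Nampa: 45 × 6 = 270
  B4->Fargo: 6 × 4 = 24
Total cost = 1673.
So B3→Boise carries 22 trays.

22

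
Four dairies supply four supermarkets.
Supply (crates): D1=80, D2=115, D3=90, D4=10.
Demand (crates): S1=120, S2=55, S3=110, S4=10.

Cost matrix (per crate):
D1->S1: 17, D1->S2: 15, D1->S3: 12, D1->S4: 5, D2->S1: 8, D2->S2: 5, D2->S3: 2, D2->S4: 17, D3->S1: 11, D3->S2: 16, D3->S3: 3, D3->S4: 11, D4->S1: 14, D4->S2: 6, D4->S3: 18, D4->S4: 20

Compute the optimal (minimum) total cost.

2235

A cheapest plan:
  D1–S1: 70 × 17 = 1190
  D1–S4: 10 × 5 = 50
  D2–S1: 50 × 8 = 400
  D2–S2: 45 × 5 = 225
  D2–S3: 20 × 2 = 40
  D3–S3: 90 × 3 = 270
  D4–S2: 10 × 6 = 60
Total = 1190 + 50 + 400 + 225 + 40 + 270 + 60 = 2235.
(Supply check: D1 ships 80; D2 ships 115; D3 ships 90; D4 ships 10.)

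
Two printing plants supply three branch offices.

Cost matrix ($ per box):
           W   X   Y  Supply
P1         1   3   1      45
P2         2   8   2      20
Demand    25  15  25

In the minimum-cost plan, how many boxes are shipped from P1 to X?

15

Optimal shipments:
  P1 to W: 5 × $1 = $5
  P1 to X: 15 × $3 = $45
  P1 to Y: 25 × $1 = $25
  P2 to W: 20 × $2 = $40
Total cost = $115.
So P1→X carries 15 boxes.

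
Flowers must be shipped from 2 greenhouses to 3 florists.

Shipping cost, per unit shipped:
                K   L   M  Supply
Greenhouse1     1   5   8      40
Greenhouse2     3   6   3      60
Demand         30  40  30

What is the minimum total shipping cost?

350

A cheapest plan:
  Greenhouse1 to K: 30 × 1 = 30
  Greenhouse1 to L: 10 × 5 = 50
  Greenhouse2 to L: 30 × 6 = 180
  Greenhouse2 to M: 30 × 3 = 90
Total = 30 + 50 + 180 + 90 = 350.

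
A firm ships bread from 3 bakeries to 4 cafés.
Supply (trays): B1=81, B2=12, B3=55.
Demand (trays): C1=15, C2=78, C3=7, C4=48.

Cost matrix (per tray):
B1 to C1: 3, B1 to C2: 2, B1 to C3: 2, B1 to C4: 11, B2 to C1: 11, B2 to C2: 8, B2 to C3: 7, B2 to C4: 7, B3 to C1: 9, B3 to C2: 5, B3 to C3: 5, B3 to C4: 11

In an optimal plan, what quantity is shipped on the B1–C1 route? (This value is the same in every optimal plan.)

Solving gives:
  B1–C1: 15 trays
  B1–C2: 66 trays
  B2–C4: 12 trays
  B3–C2: 12 trays
  B3–C3: 7 trays
  B3–C4: 36 trays
Total cost = 752.
So B1→C1 carries 15 trays.

15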